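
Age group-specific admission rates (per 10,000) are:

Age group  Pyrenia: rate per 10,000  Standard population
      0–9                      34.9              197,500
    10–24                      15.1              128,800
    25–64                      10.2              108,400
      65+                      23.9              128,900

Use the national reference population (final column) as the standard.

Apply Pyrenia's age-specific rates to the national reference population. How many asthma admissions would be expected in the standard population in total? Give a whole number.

1302

Expected asthma admissions = Σ (standard pop × age-specific rate ÷ 10,000)
= 197,500×34.9/10,000 + 128,800×15.1/10,000 + 108,400×10.2/10,000 + 128,900×23.9/10,000
= 689.27 + 194.49 + 110.57 + 308.07 = 1302.40.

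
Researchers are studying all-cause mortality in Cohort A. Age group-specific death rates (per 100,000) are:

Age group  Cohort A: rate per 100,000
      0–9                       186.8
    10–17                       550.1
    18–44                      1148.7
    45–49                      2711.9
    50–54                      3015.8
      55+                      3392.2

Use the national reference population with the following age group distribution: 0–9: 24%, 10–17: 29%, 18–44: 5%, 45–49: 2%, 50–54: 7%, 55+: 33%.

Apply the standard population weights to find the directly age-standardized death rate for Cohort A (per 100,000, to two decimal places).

1646.57

Standard weights: 0.24, 0.29, 0.05, 0.02, 0.07, 0.33.
Standardized rate: 0.2400×186.8 + 0.2900×550.1 + 0.0500×1148.7 + 0.0200×2711.9 + 0.0700×3015.8 + 0.3300×3392.2 = 1646.5660 per 100,000.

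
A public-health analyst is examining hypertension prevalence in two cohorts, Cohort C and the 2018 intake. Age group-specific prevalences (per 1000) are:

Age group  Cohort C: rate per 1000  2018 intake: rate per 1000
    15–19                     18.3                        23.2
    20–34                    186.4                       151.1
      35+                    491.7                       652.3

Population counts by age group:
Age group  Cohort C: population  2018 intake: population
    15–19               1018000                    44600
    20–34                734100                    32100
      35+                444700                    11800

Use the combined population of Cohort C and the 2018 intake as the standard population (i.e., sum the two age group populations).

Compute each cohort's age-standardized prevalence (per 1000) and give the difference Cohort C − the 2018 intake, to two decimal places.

-22.52

Combined standard total = 2285300; weights = 0.4650, 0.3353, 0.1998.
Cohort C: 0.4650×18.3 + 0.3353×186.4 + 0.1998×491.7 = 169.2234 per 1000.
The 2018 intake: 0.4650×23.2 + 0.3353×151.1 + 0.1998×652.3 = 191.7473 per 1000.
Difference = 169.2234 − 191.7473 = -22.5239.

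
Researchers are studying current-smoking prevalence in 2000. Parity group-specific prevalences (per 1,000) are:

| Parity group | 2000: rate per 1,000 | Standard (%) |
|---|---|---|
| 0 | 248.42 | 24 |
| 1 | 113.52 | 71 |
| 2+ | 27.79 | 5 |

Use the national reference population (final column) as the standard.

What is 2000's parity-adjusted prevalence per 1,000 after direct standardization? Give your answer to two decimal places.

Standard weights: 0.24, 0.71, 0.05.
Standardized rate: 0.2400×248.42 + 0.7100×113.52 + 0.0500×27.79 = 141.6095 per 1,000.

141.61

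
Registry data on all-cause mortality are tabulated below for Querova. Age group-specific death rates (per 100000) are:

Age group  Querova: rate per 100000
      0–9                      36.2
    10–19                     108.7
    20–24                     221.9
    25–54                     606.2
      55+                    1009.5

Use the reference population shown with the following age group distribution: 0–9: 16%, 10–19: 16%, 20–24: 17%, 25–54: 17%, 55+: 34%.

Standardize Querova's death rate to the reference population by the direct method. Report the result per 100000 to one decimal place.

Standard weights: 0.16, 0.16, 0.17, 0.17, 0.34.
Standardized rate: 0.1600×36.2 + 0.1600×108.7 + 0.1700×221.9 + 0.1700×606.2 + 0.3400×1009.5 = 507.1910 per 100000.

507.2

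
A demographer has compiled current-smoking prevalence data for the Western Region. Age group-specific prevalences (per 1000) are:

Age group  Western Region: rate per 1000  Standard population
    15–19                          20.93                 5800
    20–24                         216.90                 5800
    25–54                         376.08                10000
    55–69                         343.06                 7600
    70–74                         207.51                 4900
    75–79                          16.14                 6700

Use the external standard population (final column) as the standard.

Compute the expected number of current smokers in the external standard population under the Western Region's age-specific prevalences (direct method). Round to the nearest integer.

8872

Expected current smokers = Σ (standard pop × age-specific rate ÷ 1000)
= 5800×20.93/1000 + 5800×216.90/1000 + 10000×376.08/1000 + 7600×343.06/1000 + 4900×207.51/1000 + 6700×16.14/1000
= 121.39 + 1258.02 + 3760.80 + 2607.26 + 1016.80 + 108.14 = 8872.41.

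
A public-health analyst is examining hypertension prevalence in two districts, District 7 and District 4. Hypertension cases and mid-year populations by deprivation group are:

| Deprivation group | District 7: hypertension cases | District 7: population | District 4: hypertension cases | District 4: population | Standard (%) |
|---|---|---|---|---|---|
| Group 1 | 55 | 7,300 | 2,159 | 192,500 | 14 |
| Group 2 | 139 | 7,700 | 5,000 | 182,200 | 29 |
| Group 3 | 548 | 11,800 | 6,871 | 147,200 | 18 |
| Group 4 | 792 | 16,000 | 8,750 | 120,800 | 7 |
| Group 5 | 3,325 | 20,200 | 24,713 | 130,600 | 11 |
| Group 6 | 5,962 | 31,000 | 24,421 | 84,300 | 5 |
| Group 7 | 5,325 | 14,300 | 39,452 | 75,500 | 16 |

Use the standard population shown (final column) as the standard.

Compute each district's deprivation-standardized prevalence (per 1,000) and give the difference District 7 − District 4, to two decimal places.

-36.49

Deprivation-specific rates per 1,000 for District 7: 7.534, 18.052, 46.441, 49.500, 164.604, 192.323, 372.378.
For District 4: 11.216, 27.442, 46.678, 72.434, 189.227, 289.692, 522.543.
Standard weights: 0.14, 0.29, 0.18, 0.07, 0.11, 0.05, 0.16.
District 7: 0.1400×7.534 + 0.2900×18.052 + 0.1800×46.441 + 0.0700×49.500 + 0.1100×164.604 + 0.0500×192.323 + 0.1600×372.378 = 105.4172 per 1,000.
District 4: 0.1400×11.216 + 0.2900×27.442 + 0.1800×46.678 + 0.0700×72.434 + 0.1100×189.227 + 0.0500×289.692 + 0.1600×522.543 = 141.9073 per 1,000.
Difference = 105.4172 − 141.9073 = -36.4901.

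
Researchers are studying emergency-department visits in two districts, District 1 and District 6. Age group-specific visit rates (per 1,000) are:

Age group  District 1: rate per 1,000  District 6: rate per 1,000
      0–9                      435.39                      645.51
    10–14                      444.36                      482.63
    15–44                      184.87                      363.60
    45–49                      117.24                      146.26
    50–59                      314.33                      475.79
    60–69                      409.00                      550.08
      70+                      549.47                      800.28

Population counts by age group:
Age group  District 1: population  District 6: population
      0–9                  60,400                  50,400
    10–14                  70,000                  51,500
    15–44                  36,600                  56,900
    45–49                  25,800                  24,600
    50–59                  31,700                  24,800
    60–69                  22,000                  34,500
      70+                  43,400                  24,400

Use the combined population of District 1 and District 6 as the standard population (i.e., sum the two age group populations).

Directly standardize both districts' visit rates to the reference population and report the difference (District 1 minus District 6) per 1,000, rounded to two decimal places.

-143.99

Combined standard total = 557,000; weights = 0.1989, 0.2181, 0.1679, 0.0905, 0.1014, 0.1014, 0.1217.
District 1: 0.1989×435.39 + 0.2181×444.36 + 0.1679×184.87 + 0.0905×117.24 + 0.1014×314.33 + 0.1014×409.00 + 0.1217×549.47 = 365.4352 per 1,000.
District 6: 0.1989×645.51 + 0.2181×482.63 + 0.1679×363.60 + 0.0905×146.26 + 0.1014×475.79 + 0.1014×550.08 + 0.1217×800.28 = 509.4269 per 1,000.
Difference = 365.4352 − 509.4269 = -143.9917.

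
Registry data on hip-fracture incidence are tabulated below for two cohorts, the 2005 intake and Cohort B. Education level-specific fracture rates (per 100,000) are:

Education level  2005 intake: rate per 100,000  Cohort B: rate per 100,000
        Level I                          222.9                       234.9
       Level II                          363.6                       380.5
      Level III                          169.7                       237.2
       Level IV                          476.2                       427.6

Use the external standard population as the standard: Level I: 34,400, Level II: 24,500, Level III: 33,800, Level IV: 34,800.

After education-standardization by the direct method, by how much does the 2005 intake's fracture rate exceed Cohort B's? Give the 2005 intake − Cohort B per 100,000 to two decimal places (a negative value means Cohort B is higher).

Standard total = 127,500; weights = 0.2698, 0.1922, 0.2651, 0.2729.
The 2005 intake: 0.2698×222.9 + 0.1922×363.6 + 0.2651×169.7 + 0.2729×476.2 = 304.9693 per 100,000.
Cohort B: 0.2698×234.9 + 0.1922×380.5 + 0.2651×237.2 + 0.2729×427.6 = 316.0835 per 100,000.
Difference = 304.9693 − 316.0835 = -11.1143.

-11.11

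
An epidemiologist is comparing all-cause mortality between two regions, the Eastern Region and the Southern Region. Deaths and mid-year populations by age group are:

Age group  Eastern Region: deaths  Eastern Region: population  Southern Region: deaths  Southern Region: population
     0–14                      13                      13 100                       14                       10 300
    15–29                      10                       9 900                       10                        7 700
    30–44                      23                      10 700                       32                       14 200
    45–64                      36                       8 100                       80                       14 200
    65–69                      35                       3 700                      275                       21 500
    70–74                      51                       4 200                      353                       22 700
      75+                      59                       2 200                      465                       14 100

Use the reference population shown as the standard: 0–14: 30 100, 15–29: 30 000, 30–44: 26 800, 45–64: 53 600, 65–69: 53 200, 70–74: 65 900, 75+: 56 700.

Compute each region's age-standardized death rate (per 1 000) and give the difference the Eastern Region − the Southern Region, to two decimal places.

-2.65

Age-specific rates per 1 000 for the Eastern Region: 0.992, 1.010, 2.150, 4.444, 9.459, 12.143, 26.818.
For the Southern Region: 1.359, 1.299, 2.254, 5.634, 12.791, 15.551, 32.979.
Standard total = 316 300; weights = 0.0952, 0.0948, 0.0847, 0.1695, 0.1682, 0.2083, 0.1793.
The Eastern Region: 0.0952×0.992 + 0.0948×1.010 + 0.0847×2.150 + 0.1695×4.444 + 0.1682×9.459 + 0.2083×12.143 + 0.1793×26.818 = 10.0539 per 1 000.
The Southern Region: 0.0952×1.359 + 0.0948×1.299 + 0.0847×2.254 + 0.1695×5.634 + 0.1682×12.791 + 0.2083×15.551 + 0.1793×32.979 = 12.7012 per 1 000.
Difference = 10.0539 − 12.7012 = -2.6473.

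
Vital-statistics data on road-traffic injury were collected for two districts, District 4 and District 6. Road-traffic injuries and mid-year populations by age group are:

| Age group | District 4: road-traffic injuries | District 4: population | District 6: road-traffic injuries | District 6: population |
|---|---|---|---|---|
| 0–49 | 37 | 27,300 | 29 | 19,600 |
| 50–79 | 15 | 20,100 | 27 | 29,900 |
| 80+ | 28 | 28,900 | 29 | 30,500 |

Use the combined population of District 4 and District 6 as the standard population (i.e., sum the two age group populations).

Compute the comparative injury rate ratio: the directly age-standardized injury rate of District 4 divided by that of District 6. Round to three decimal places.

Age-specific rates per 100,000 for District 4: 135.53, 74.63, 96.89.
For District 6: 147.96, 90.30, 95.08.
Combined standard total = 156,300; weights = 0.3001, 0.3199, 0.3800.
District 4: 0.3001×135.53 + 0.3199×74.63 + 0.3800×96.89 = 101.3613 per 100,000.
District 6: 0.3001×147.96 + 0.3199×90.30 + 0.3800×95.08 = 109.4191 per 100,000.
Ratio = 101.3613 ÷ 109.4191 = 0.92636.

0.926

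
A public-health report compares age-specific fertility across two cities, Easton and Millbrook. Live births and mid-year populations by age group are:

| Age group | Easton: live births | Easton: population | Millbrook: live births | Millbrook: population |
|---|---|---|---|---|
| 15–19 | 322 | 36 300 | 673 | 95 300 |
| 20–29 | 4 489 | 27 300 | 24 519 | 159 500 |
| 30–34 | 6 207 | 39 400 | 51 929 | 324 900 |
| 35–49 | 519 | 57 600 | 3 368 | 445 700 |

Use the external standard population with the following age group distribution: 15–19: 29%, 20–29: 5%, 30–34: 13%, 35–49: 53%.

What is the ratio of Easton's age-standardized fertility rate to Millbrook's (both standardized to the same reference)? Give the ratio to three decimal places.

1.044

Age-specific rates per 1 000 for Easton: 8.871, 164.432, 157.538, 9.010.
For Millbrook: 7.062, 153.724, 159.831, 7.557.
Standard weights: 0.29, 0.05, 0.13, 0.53.
Easton: 0.2900×8.871 + 0.0500×164.432 + 0.1300×157.538 + 0.5300×9.010 = 36.0495 per 1 000.
Millbrook: 0.2900×7.062 + 0.0500×153.724 + 0.1300×159.831 + 0.5300×7.557 = 34.5172 per 1 000.
Ratio = 36.0495 ÷ 34.5172 = 1.04439.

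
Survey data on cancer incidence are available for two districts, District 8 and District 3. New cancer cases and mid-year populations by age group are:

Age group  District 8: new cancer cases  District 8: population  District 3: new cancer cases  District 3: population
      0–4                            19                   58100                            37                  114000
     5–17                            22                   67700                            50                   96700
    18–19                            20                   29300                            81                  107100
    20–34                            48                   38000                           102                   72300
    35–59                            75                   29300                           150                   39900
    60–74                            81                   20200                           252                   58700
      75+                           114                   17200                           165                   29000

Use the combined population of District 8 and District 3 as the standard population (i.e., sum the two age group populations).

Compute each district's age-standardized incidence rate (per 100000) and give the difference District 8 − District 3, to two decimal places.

-15.37

Age-specific rates per 100000 for District 8: 32.70, 32.50, 68.26, 126.32, 255.97, 400.99, 662.79.
For District 3: 32.46, 51.71, 75.63, 141.08, 375.94, 429.30, 568.97.
Combined standard total = 777500; weights = 0.2214, 0.2114, 0.1754, 0.1419, 0.0890, 0.1015, 0.0594.
District 8: 0.2214×32.70 + 0.2114×32.50 + 0.1754×68.26 + 0.1419×126.32 + 0.0890×255.97 + 0.1015×400.99 + 0.0594×662.79 = 146.8630 per 100000.
District 3: 0.2214×32.46 + 0.2114×51.71 + 0.1754×75.63 + 0.1419×141.08 + 0.0890×375.94 + 0.1015×429.30 + 0.0594×568.97 = 162.2332 per 100000.
Difference = 146.8630 − 162.2332 = -15.3702.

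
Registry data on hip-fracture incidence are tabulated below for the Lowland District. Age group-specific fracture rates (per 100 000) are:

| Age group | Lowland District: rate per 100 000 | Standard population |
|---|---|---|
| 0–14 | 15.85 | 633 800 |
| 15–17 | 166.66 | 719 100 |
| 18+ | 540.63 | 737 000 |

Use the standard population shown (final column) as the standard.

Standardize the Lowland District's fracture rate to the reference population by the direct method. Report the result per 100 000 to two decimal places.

Standard total = 2 089 900; weights = 0.3033, 0.3441, 0.3526.
Standardized rate: 0.3033×15.85 + 0.3441×166.66 + 0.3526×540.63 = 252.8041 per 100 000.

252.80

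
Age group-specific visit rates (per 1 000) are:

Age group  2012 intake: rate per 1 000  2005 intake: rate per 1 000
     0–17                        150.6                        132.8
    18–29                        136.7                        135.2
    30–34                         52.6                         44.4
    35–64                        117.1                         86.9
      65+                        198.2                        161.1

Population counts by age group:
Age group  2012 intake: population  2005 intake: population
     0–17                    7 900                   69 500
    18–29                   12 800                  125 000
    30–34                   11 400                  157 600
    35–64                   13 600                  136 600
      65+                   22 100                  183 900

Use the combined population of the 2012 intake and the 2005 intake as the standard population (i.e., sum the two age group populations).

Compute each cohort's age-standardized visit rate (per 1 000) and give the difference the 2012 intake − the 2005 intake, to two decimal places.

20.46

Combined standard total = 740 400; weights = 0.1045, 0.1861, 0.2283, 0.2029, 0.2782.
The 2012 intake: 0.1045×150.6 + 0.1861×136.7 + 0.2283×52.6 + 0.2029×117.1 + 0.2782×198.2 = 132.0917 per 1 000.
The 2005 intake: 0.1045×132.8 + 0.1861×135.2 + 0.2283×44.4 + 0.2029×86.9 + 0.2782×161.1 = 111.6314 per 1 000.
Difference = 132.0917 − 111.6314 = 20.4604.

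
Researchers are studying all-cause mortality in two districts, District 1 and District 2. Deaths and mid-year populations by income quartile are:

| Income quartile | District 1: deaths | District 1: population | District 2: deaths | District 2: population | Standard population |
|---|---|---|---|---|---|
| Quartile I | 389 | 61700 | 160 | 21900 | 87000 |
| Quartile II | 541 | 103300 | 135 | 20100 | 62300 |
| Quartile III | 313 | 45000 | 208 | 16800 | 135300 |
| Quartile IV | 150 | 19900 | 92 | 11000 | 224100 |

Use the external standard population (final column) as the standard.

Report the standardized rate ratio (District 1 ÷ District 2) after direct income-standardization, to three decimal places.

0.761

Income-specific rates per 1000 for District 1: 6.305, 5.237, 6.956, 7.538.
For District 2: 7.306, 6.716, 12.381, 8.364.
Standard total = 508700; weights = 0.1710, 0.1225, 0.2660, 0.4405.
District 1: 0.1710×6.305 + 0.1225×5.237 + 0.2660×6.956 + 0.4405×7.538 = 6.8902 per 1000.
District 2: 0.1710×7.306 + 0.1225×6.716 + 0.2660×12.381 + 0.4405×8.364 = 9.0495 per 1000.
Ratio = 6.8902 ÷ 9.0495 = 0.76139.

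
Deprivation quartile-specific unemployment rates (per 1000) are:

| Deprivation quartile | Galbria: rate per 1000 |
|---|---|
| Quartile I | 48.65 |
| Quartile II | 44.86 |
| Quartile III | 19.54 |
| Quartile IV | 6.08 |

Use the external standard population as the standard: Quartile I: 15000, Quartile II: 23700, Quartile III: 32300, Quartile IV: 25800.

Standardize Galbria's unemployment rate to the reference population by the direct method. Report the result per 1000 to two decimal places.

26.66

Standard total = 96800; weights = 0.1550, 0.2448, 0.3337, 0.2665.
Standardized rate: 0.1550×48.65 + 0.2448×44.86 + 0.3337×19.54 + 0.2665×6.08 = 26.6626 per 1000.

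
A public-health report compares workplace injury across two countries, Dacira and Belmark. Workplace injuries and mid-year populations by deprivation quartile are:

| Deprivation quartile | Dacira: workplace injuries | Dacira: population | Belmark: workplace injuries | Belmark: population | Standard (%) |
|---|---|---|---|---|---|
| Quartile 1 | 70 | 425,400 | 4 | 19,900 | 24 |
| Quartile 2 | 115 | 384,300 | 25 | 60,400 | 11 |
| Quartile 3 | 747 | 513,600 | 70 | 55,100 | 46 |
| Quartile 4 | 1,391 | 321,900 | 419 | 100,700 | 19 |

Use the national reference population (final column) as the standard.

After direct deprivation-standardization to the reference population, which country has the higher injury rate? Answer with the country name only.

Deprivation-specific rates per 10,000 for Dacira: 1.65, 2.99, 14.54, 43.21.
For Belmark: 2.01, 4.14, 12.70, 41.61.
Standard weights: 0.24, 0.11, 0.46, 0.19.
Dacira: 0.2400×1.65 + 0.1100×2.99 + 0.4600×14.54 + 0.1900×43.21 = 15.6248 per 10,000.
Belmark: 0.2400×2.01 + 0.1100×4.14 + 0.4600×12.70 + 0.1900×41.61 = 14.6873 per 10,000.
The crude rates (14.12 vs 21.94) would put Belmark higher, but that reflects its deprivation composition; once standardized to a common deprivation structure, Dacira has the higher underlying rate.

Dacira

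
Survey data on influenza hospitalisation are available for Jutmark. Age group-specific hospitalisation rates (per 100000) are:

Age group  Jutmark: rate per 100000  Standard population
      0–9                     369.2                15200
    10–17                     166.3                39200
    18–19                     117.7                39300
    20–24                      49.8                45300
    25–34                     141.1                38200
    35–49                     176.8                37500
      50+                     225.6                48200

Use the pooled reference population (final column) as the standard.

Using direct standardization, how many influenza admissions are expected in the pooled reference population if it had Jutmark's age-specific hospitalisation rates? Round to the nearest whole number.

419

Expected influenza admissions = Σ (standard pop × age-specific rate ÷ 100000)
= 15200×369.2/100000 + 39200×166.3/100000 + 39300×117.7/100000 + 45300×49.8/100000 + 38200×141.1/100000 + 37500×176.8/100000 + 48200×225.6/100000
= 56.12 + 65.19 + 46.26 + 22.56 + 53.90 + 66.30 + 108.74 = 419.06.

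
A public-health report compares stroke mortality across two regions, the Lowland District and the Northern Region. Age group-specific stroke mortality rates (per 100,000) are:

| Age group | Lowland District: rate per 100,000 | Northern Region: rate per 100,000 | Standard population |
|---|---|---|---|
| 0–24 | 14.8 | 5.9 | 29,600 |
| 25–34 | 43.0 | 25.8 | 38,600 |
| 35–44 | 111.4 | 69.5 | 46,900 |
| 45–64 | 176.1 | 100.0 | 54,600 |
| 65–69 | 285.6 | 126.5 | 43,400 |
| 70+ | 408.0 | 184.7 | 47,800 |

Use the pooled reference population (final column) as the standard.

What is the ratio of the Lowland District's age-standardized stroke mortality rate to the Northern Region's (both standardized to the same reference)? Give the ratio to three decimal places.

Standard total = 260,900; weights = 0.1135, 0.1479, 0.1798, 0.2093, 0.1663, 0.1832.
The Lowland District: 0.1135×14.8 + 0.1479×43.0 + 0.1798×111.4 + 0.2093×176.1 + 0.1663×285.6 + 0.1832×408.0 = 187.1791 per 100,000.
The Northern Region: 0.1135×5.9 + 0.1479×25.8 + 0.1798×69.5 + 0.2093×100.0 + 0.1663×126.5 + 0.1832×184.7 = 92.7897 per 100,000.
Ratio = 187.1791 ÷ 92.7897 = 2.01724.

2.017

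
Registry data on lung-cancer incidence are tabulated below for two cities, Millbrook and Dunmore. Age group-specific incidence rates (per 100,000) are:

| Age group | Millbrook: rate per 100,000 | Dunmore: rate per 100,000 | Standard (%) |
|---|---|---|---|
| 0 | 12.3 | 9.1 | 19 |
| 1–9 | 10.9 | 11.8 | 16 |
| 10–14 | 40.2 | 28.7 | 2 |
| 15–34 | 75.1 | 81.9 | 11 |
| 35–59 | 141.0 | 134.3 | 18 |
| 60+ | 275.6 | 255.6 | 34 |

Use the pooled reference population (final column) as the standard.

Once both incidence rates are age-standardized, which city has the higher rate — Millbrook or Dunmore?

Standard weights: 0.19, 0.16, 0.02, 0.11, 0.18, 0.34.
Millbrook: 0.1900×12.3 + 0.1600×10.9 + 0.0200×40.2 + 0.1100×75.1 + 0.1800×141.0 + 0.3400×275.6 = 132.2300 per 100,000.
Dunmore: 0.1900×9.1 + 0.1600×11.8 + 0.0200×28.7 + 0.1100×81.9 + 0.1800×134.3 + 0.3400×255.6 = 124.2780 per 100,000.

Millbrook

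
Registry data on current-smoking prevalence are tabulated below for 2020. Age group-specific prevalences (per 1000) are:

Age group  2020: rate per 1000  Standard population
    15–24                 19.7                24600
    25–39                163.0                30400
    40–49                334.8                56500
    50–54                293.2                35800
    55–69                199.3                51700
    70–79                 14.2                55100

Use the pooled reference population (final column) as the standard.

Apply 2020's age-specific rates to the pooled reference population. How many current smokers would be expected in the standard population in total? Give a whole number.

Expected current smokers = Σ (standard pop × age-specific rate ÷ 1000)
= 24600×19.7/1000 + 30400×163.0/1000 + 56500×334.8/1000 + 35800×293.2/1000 + 51700×199.3/1000 + 55100×14.2/1000
= 484.62 + 4955.20 + 18916.20 + 10496.56 + 10303.81 + 782.42 = 45938.81.

45939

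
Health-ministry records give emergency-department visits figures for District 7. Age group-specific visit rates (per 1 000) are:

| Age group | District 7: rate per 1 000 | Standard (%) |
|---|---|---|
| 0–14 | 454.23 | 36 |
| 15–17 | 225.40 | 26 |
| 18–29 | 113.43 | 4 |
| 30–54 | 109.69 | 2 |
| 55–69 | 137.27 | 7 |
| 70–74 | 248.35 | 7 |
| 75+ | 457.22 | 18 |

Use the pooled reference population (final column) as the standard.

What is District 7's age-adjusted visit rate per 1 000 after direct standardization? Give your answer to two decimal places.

338.15

Standard weights: 0.36, 0.26, 0.04, 0.02, 0.07, 0.07, 0.18.
Standardized rate: 0.3600×454.23 + 0.2600×225.40 + 0.0400×113.43 + 0.0200×109.69 + 0.0700×137.27 + 0.0700×248.35 + 0.1800×457.22 = 338.1508 per 1 000.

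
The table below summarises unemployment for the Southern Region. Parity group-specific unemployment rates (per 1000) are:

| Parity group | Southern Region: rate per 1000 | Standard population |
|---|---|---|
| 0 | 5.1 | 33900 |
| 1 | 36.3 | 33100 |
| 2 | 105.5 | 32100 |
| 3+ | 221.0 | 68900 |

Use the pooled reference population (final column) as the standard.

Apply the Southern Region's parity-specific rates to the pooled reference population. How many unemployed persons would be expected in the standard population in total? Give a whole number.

19988

Expected unemployed persons = Σ (standard pop × parity-specific rate ÷ 1000)
= 33900×5.1/1000 + 33100×36.3/1000 + 32100×105.5/1000 + 68900×221.0/1000
= 172.89 + 1201.53 + 3386.55 + 15226.90 = 19987.87.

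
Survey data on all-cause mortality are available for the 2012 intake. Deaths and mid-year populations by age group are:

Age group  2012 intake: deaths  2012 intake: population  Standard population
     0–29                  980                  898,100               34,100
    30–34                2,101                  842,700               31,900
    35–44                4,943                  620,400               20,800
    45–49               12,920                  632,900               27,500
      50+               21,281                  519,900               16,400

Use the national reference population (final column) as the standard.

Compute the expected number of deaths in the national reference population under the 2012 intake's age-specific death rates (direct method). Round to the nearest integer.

1515

Age-specific rates per 100,000 for the 2012 intake: 109.12, 249.32, 796.74, 2041.40, 4093.29.
Expected deaths = Σ (standard pop × age-specific rate ÷ 100,000)
= 34,100×109.12/100,000 + 31,900×249.32/100,000 + 20,800×796.74/100,000 + 27,500×2041.40/100,000 + 16,400×4093.29/100,000
= 37.21 + 79.53 + 165.72 + 561.38 + 671.30 = 1515.15.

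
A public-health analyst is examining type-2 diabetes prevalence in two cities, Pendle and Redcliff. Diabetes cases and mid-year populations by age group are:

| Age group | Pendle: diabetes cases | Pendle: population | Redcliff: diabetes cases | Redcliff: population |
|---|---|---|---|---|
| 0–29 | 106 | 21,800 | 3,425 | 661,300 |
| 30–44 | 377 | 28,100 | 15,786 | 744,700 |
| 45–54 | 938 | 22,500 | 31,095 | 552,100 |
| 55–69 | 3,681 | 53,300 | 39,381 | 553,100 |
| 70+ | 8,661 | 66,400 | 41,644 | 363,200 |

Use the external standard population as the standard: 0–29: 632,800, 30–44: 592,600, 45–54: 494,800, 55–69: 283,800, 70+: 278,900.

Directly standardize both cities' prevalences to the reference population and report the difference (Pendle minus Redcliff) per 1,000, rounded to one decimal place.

-3.6

Age-specific rates per 1,000 for Pendle: 4.862, 13.416, 41.689, 69.062, 130.437.
For Redcliff: 5.179, 21.198, 56.321, 71.201, 114.659.
Standard total = 2,282,900; weights = 0.2772, 0.2596, 0.2167, 0.1243, 0.1222.
Pendle: 0.2772×4.862 + 0.2596×13.416 + 0.2167×41.689 + 0.1243×69.062 + 0.1222×130.437 = 38.3870 per 1,000.
Redcliff: 0.2772×5.179 + 0.2596×21.198 + 0.2167×56.321 + 0.1243×71.201 + 0.1222×114.659 = 42.0045 per 1,000.
Difference = 38.3870 − 42.0045 = -3.6175.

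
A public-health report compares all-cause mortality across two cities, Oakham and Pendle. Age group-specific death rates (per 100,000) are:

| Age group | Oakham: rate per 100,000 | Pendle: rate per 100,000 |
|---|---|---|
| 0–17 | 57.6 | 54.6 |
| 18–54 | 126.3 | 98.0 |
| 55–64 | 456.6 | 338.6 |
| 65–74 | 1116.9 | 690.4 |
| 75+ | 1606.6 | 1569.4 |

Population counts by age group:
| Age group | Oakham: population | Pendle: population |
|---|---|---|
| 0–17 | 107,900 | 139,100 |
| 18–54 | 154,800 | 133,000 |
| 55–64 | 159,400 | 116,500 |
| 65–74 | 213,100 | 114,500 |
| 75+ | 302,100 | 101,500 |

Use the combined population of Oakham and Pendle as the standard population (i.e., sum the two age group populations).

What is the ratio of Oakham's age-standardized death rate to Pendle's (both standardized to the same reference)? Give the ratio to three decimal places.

1.197

Combined standard total = 1,541,900; weights = 0.1602, 0.1867, 0.1789, 0.2125, 0.2618.
Oakham: 0.1602×57.6 + 0.1867×126.3 + 0.1789×456.6 + 0.2125×1116.9 + 0.2618×1606.6 = 772.3409 per 100,000.
Pendle: 0.1602×54.6 + 0.1867×98.0 + 0.1789×338.6 + 0.2125×690.4 + 0.2618×1569.4 = 645.1101 per 100,000.
Ratio = 772.3409 ÷ 645.1101 = 1.19722.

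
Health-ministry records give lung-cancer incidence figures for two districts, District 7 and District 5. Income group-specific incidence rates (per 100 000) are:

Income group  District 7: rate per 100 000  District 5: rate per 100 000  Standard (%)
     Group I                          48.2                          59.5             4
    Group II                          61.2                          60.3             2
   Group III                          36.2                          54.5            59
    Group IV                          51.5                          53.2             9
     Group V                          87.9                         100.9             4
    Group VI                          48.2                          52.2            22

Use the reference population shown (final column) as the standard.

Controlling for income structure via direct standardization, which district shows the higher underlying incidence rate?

Standard weights: 0.04, 0.02, 0.59, 0.09, 0.04, 0.22.
District 7: 0.0400×48.2 + 0.0200×61.2 + 0.5900×36.2 + 0.0900×51.5 + 0.0400×87.9 + 0.2200×48.2 = 43.2650 per 100 000.
District 5: 0.0400×59.5 + 0.0200×60.3 + 0.5900×54.5 + 0.0900×53.2 + 0.0400×100.9 + 0.2200×52.2 = 56.0490 per 100 000.

District 5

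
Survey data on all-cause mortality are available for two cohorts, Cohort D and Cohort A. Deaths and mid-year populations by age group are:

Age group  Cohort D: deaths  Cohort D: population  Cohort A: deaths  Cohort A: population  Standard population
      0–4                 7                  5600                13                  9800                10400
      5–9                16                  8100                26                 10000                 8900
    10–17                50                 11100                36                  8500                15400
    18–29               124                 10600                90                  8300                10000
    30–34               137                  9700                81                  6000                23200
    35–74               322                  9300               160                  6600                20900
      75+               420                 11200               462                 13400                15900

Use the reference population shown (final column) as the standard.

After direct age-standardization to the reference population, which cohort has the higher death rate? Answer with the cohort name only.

Cohort D

Age-specific rates per 100000 for Cohort D: 125.00, 197.53, 450.45, 1169.81, 1412.37, 3462.37, 3750.00.
For Cohort A: 132.65, 260.00, 423.53, 1084.34, 1350.00, 2424.24, 3447.76.
Standard total = 104700; weights = 0.0993, 0.0850, 0.1471, 0.0955, 0.2216, 0.1996, 0.1519.
Cohort D: 0.0993×125.00 + 0.0850×197.53 + 0.1471×450.45 + 0.0955×1169.81 + 0.2216×1412.37 + 0.1996×3462.37 + 0.1519×3750.00 = 1780.7882 per 100000.
Cohort A: 0.0993×132.65 + 0.0850×260.00 + 0.1471×423.53 + 0.0955×1084.34 + 0.2216×1350.00 + 0.1996×2424.24 + 0.1519×3447.76 = 1507.7879 per 100000.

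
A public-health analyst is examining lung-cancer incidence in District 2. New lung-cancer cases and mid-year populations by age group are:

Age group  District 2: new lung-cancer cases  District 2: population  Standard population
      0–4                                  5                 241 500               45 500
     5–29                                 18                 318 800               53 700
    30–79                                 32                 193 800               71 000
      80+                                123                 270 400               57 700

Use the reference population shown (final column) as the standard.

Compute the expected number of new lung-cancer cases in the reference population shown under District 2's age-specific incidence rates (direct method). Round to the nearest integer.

42

Age-specific rates per 100 000 for District 2: 2.07, 5.65, 16.51, 45.49.
Expected new lung-cancer cases = Σ (standard pop × age-specific rate ÷ 100 000)
= 45 500×2.07/100 000 + 53 700×5.65/100 000 + 71 000×16.51/100 000 + 57 700×45.49/100 000
= 0.94 + 3.03 + 11.72 + 26.25 = 41.94.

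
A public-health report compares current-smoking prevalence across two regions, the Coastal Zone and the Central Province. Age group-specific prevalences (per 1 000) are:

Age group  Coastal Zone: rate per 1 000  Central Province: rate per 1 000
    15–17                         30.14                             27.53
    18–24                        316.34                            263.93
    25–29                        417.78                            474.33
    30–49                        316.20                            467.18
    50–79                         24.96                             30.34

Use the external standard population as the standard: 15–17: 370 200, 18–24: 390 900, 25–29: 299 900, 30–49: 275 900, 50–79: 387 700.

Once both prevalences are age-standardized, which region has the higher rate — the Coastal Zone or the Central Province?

Standard total = 1 724 600; weights = 0.2147, 0.2267, 0.1739, 0.1600, 0.2248.
The Coastal Zone: 0.2147×30.14 + 0.2267×316.34 + 0.1739×417.78 + 0.1600×316.20 + 0.2248×24.96 = 207.0184 per 1 000.
The Central Province: 0.2147×27.53 + 0.2267×263.93 + 0.1739×474.33 + 0.1600×467.18 + 0.2248×30.34 = 229.7757 per 1 000.

Central Province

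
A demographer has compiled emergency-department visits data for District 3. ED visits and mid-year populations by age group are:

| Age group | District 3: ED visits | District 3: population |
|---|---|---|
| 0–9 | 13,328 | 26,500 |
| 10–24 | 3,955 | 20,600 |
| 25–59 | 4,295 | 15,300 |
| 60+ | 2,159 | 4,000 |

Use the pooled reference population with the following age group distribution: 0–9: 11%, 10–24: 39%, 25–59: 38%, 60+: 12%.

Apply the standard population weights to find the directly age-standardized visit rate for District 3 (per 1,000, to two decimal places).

301.64

Age-specific rates per 1,000 for District 3: 502.943, 191.990, 280.719, 539.750.
Standard weights: 0.11, 0.39, 0.38, 0.12.
Standardized rate: 0.1100×502.943 + 0.3900×191.990 + 0.3800×280.719 + 0.1200×539.750 = 301.6432 per 1,000.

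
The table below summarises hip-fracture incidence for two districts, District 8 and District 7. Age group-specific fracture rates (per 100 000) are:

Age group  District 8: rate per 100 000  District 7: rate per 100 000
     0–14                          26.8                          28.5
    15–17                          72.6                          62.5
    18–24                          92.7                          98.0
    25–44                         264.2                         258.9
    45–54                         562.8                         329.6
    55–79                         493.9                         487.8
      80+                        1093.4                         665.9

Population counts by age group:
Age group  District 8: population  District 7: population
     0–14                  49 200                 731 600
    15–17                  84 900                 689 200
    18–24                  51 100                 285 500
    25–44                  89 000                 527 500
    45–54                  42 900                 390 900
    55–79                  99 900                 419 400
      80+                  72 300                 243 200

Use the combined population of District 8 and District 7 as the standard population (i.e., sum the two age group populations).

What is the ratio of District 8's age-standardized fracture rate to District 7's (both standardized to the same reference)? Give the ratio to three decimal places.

1.284

Combined standard total = 3 776 600; weights = 0.2067, 0.2050, 0.0891, 0.1632, 0.1149, 0.1375, 0.0835.
District 8: 0.2067×26.8 + 0.2050×72.6 + 0.0891×92.7 + 0.1632×264.2 + 0.1149×562.8 + 0.1375×493.9 + 0.0835×1093.4 = 295.7157 per 100 000.
District 7: 0.2067×28.5 + 0.2050×62.5 + 0.0891×98.0 + 0.1632×258.9 + 0.1149×329.6 + 0.1375×487.8 + 0.0835×665.9 = 230.2651 per 100 000.
Ratio = 295.7157 ÷ 230.2651 = 1.28424.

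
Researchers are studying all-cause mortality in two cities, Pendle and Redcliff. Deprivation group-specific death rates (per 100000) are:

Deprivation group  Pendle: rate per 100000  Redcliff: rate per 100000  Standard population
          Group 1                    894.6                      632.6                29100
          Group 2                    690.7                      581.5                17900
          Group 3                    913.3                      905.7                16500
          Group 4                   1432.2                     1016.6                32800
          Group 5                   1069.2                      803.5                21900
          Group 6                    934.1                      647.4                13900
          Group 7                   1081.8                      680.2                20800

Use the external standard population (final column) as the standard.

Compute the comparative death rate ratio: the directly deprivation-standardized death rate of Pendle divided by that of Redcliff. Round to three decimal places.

1.352

Standard total = 152900; weights = 0.1903, 0.1171, 0.1079, 0.2145, 0.1432, 0.0909, 0.1360.
Pendle: 0.1903×894.6 + 0.1171×690.7 + 0.1079×913.3 + 0.2145×1432.2 + 0.1432×1069.2 + 0.0909×934.1 + 0.1360×1081.8 = 1042.1381 per 100000.
Redcliff: 0.1903×632.6 + 0.1171×581.5 + 0.1079×905.7 + 0.2145×1016.6 + 0.1432×803.5 + 0.0909×647.4 + 0.1360×680.2 = 770.7633 per 100000.
Ratio = 1042.1381 ÷ 770.7633 = 1.35209.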